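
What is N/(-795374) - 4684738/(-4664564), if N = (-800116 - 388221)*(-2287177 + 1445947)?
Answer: -1165749101636525407/927518231734 ≈ -1.2568e+6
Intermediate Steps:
N = 999664734510 (N = -1188337*(-841230) = 999664734510)
N/(-795374) - 4684738/(-4664564) = 999664734510/(-795374) - 4684738/(-4664564) = 999664734510*(-1/795374) - 4684738*(-1/4664564) = -499832367255/397687 + 2342369/2332282 = -1165749101636525407/927518231734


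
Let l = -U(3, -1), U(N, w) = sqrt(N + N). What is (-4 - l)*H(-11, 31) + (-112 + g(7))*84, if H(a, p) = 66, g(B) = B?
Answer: -9084 + 66*sqrt(6) ≈ -8922.3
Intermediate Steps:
U(N, w) = sqrt(2)*sqrt(N) (U(N, w) = sqrt(2*N) = sqrt(2)*sqrt(N))
l = -sqrt(6) (l = -sqrt(2)*sqrt(3) = -sqrt(6) ≈ -2.4495)
(-4 - l)*H(-11, 31) + (-112 + g(7))*84 = (-4 - (-1)*sqrt(6))*66 + (-112 + 7)*84 = (-4 + sqrt(6))*66 - 105*84 = (-264 + 66*sqrt(6)) - 8820 = -9084 + 66*sqrt(6)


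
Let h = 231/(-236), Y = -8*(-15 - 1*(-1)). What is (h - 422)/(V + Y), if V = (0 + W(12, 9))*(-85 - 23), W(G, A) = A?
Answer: 99823/202960 ≈ 0.49184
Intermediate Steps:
Y = 112 (Y = -8*(-15 + 1) = -8*(-14) = 112)
h = -231/236 (h = 231*(-1/236) = -231/236 ≈ -0.97881)
V = -972 (V = (0 + 9)*(-85 - 23) = 9*(-108) = -972)
(h - 422)/(V + Y) = (-231/236 - 422)/(-972 + 112) = -99823/236/(-860) = -99823/236*(-1/860) = 99823/202960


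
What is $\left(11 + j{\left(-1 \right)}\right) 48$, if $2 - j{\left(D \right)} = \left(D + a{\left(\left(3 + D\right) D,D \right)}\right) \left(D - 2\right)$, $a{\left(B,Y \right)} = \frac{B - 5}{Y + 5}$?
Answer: $228$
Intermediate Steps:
$a{\left(B,Y \right)} = \frac{-5 + B}{5 + Y}$
$j{\left(D \right)} = 2 - \left(-2 + D\right) \left(D + \frac{-5 + D \left(3 + D\right)}{5 + D}\right)$ ($j{\left(D \right)} = 2 - \left(D + \frac{-5 + \left(3 + D\right) D}{5 + D}\right) \left(D - 2\right) = 2 - \left(D + \frac{-5 + D \left(3 + D\right)}{5 + D}\right) \left(-2 + D\right) = 2 - \left(-2 + D\right) \left(D + \frac{-5 + D \left(3 + D\right)}{5 + D}\right)$)
$\left(11 + j{\left(-1 \right)}\right) 48 = \left(11 - \frac{23 - -4 - 2 \left(-1\right)^{2}}{5 - 1}\right) 48 = \left(11 - \frac{23 + 4 - 2}{4}\right) 48 = \left(11 - \frac{1}{4} \cdot 25\right) 48 = \left(11 - \frac{25}{4}\right) 48 = \frac{19}{4} \cdot 48 = 228$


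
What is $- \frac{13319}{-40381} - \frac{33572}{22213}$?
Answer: $- \frac{1059815985}{896983153} \approx -1.1815$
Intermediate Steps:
$- \frac{13319}{-40381} - \frac{33572}{22213} = \left(-13319\right) \left(- \frac{1}{40381}\right) - \frac{33572}{22213} = \frac{13319}{40381} - \frac{33572}{22213} = - \frac{1059815985}{896983153}$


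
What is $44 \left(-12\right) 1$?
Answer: $-528$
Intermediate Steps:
$44 \left(-12\right) 1 = \left(-528\right) 1 = -528$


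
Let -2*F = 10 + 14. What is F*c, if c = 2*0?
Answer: 0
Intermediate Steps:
c = 0
F = -12 (F = -(10 + 14)/2 = -½*24 = -12)
F*c = -12*0 = 0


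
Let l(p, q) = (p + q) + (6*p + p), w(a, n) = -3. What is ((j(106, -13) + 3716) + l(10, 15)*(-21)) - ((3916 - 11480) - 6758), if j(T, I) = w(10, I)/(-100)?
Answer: 1604303/100 ≈ 16043.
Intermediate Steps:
j(T, I) = 3/100 (j(T, I) = -3/(-100) = -3*(-1/100) = 3/100)
l(p, q) = q + 8*p (l(p, q) = (p + q) + 7*p = q + 8*p)
((j(106, -13) + 3716) + l(10, 15)*(-21)) - ((3916 - 11480) - 6758) = ((3/100 + 3716) + (15 + 8*10)*(-21)) - ((3916 - 11480) - 6758) = (371603/100 + (15 + 80)*(-21)) - (-7564 - 6758) = (371603/100 + 95*(-21)) - 1*(-14322) = (371603/100 - 1995) + 14322 = 172103/100 + 14322 = 1604303/100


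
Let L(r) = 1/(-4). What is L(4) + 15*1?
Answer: 59/4 ≈ 14.750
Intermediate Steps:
L(r) = -1/4 (L(r) = 1*(-1/4) = -1/4)
L(4) + 15*1 = -1/4 + 15*1 = -1/4 + 15 = 59/4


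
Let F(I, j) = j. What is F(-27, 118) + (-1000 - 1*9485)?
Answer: -10367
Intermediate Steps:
F(-27, 118) + (-1000 - 1*9485) = 118 + (-1000 - 1*9485) = 118 + (-1000 - 9485) = 118 - 10485 = -10367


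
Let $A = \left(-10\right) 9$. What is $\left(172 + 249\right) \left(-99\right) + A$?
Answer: $-41769$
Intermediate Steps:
$A = -90$
$\left(172 + 249\right) \left(-99\right) + A = \left(172 + 249\right) \left(-99\right) - 90 = 421 \left(-99\right) - 90 = -41679 - 90 = -41769$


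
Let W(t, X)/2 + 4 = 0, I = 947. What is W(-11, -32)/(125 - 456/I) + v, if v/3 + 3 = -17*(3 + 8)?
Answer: -67221406/117919 ≈ -570.06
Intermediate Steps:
W(t, X) = -8 (W(t, X) = -8 + 2*0 = -8 + 0 = -8)
v = -570 (v = -9 + 3*(-17*(3 + 8)) = -9 + 3*(-17*11) = -9 + 3*(-187) = -9 - 561 = -570)
W(-11, -32)/(125 - 456/I) + v = -8/(125 - 456/947) - 570 = -8/117919/947 - 570 = -8*947/117919 - 570 = -7576/117919 - 570 = -67221406/117919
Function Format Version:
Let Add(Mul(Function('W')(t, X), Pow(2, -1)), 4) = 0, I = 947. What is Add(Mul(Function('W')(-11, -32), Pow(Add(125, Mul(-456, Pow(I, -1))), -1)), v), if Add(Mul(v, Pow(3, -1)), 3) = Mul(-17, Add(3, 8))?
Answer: Rational(-67221406, 117919) ≈ -570.06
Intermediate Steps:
Function('W')(t, X) = -8 (Function('W')(t, X) = Add(-8, Mul(2, 0)) = Add(-8, 0) = -8)
v = -570 (v = Add(-9, Mul(3, Mul(-17, Add(3, 8)))) = Add(-9, Mul(3, Mul(-17, 11))) = Add(-9, Mul(3, -187)) = Add(-9, -561) = -570)
Add(Mul(Function('W')(-11, -32), Pow(Add(125, Mul(-456, Pow(I, -1))), -1)), v) = Add(Mul(-8, Pow(Add(125, Mul(-456, Pow(947, -1))), -1)), -570) = Add(Mul(-8, Pow(Add(125, Mul(-456, Rational(1, 947))), -1)), -570) = Add(Mul(-8, Pow(Add(125, Rational(-456, 947)), -1)), -570) = Add(Mul(-8, Pow(Rational(117919, 947), -1)), -570) = Add(Mul(-8, Rational(947, 117919)), -570) = Add(Rational(-7576, 117919), -570) = Rational(-67221406, 117919)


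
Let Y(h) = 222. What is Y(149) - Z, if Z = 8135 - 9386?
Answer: 1473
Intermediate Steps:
Z = -1251
Y(149) - Z = 222 - 1*(-1251) = 222 + 1251 = 1473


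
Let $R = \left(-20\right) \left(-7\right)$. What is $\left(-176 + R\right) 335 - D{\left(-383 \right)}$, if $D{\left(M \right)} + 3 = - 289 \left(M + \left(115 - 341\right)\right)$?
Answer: $-188058$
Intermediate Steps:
$R = 140$
$D{\left(M \right)} = 65311 - 289 M$ ($D{\left(M \right)} = -3 - 289 \left(M + \left(115 - 341\right)\right) = -3 - 289 \left(M - 226\right) = -3 - 289 \left(-226 + M\right) = -3 - \left(-65314 + 289 M\right) = 65311 - 289 M$)
$\left(-176 + R\right) 335 - D{\left(-383 \right)} = \left(-176 + 140\right) 335 - \left(65311 - -110687\right) = \left(-36\right) 335 - \left(65311 + 110687\right) = -12060 - 175998 = -188058$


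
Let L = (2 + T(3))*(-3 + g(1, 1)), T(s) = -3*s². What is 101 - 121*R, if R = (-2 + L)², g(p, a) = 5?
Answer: -327083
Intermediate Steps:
L = -50 (L = (2 - 3*3²)*(-3 + 5) = (2 - 3*9)*2 = (2 - 27)*2 = -25*2 = -50)
R = 2704 (R = (-2 - 50)² = (-52)² = 2704)
101 - 121*R = 101 - 121*2704 = 101 - 327184 = -327083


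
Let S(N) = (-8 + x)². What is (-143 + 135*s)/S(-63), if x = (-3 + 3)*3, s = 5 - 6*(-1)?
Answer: 671/32 ≈ 20.969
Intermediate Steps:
s = 11 (s = 5 + 6 = 11)
x = 0 (x = 0*3 = 0)
S(N) = 64 (S(N) = (-8 + 0)² = (-8)² = 64)
(-143 + 135*s)/S(-63) = (-143 + 135*11)/64 = (-143 + 1485)*(1/64) = 1342*(1/64) = 671/32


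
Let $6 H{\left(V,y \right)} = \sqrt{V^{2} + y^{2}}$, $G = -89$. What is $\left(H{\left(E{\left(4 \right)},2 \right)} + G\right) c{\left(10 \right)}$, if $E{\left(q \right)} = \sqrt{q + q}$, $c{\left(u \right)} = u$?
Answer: $-890 + \frac{10 \sqrt{3}}{3} \approx -884.23$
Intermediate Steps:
$E{\left(q \right)} = \sqrt{2} \sqrt{q}$ ($E{\left(q \right)} = \sqrt{2 q} = \sqrt{2} \sqrt{q}$)
$H{\left(V,y \right)} = \frac{\sqrt{V^{2} + y^{2}}}{6}$
$\left(H{\left(E{\left(4 \right)},2 \right)} + G\right) c{\left(10 \right)} = \left(\frac{\sqrt{\left(\sqrt{2} \sqrt{4}\right)^{2} + 2^{2}}}{6} - 89\right) 10 = \left(\frac{\sqrt{\left(\sqrt{2} \cdot 2\right)^{2} + 4}}{6} - 89\right) 10 = \left(\frac{\sqrt{\left(2 \sqrt{2}\right)^{2} + 4}}{6} - 89\right) 10 = \left(\frac{\sqrt{8 + 4}}{6} - 89\right) 10 = \left(\frac{\sqrt{12}}{6} - 89\right) 10 = \left(\frac{2 \sqrt{3}}{6} - 89\right) 10 = \left(\frac{\sqrt{3}}{3} - 89\right) 10 = \left(-89 + \frac{\sqrt{3}}{3}\right) 10 = -890 + \frac{10 \sqrt{3}}{3}$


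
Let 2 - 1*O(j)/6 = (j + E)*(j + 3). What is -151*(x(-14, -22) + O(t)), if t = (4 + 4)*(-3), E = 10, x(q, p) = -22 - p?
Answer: 264552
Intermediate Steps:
t = -24 (t = 8*(-3) = -24)
O(j) = 12 - 6*(3 + j)*(10 + j) (O(j) = 12 - 6*(j + 10)*(j + 3) = 12 - 6*(10 + j)*(3 + j) = 12 - 6*(3 + j)*(10 + j))
-151*(x(-14, -22) + O(t)) = -151*((-22 - 1*(-22)) + (-168 - 78*(-24) - 6*(-24)²)) = -151*((-22 + 22) + (-168 + 1872 - 6*576)) = -151*(0 + (-168 + 1872 - 3456)) = -151*(0 - 1752) = -151*(-1752) = 264552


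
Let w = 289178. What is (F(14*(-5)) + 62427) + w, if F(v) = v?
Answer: 351535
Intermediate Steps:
(F(14*(-5)) + 62427) + w = (14*(-5) + 62427) + 289178 = (-70 + 62427) + 289178 = 62357 + 289178 = 351535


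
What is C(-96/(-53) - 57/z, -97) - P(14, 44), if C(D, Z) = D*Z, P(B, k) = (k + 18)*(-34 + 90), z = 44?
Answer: -8213395/2332 ≈ -3522.0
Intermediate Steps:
P(B, k) = 1008 + 56*k (P(B, k) = (18 + k)*56 = 1008 + 56*k)
C(-96/(-53) - 57/z, -97) - P(14, 44) = (-96/(-53) - 57/44)*(-97) - (1008 + 56*44) = (-96*(-1/53) - 57*1/44)*(-97) - (1008 + 2464) = (96/53 - 57/44)*(-97) - 1*3472 = (1203/2332)*(-97) - 3472 = -116691/2332 - 3472 = -8213395/2332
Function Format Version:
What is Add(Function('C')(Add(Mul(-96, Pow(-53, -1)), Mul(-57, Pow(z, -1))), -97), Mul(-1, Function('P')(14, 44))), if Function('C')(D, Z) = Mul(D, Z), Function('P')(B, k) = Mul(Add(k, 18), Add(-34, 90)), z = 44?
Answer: Rational(-8213395, 2332) ≈ -3522.0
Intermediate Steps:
Function('P')(B, k) = Add(1008, Mul(56, k)) (Function('P')(B, k) = Mul(Add(18, k), 56) = Add(1008, Mul(56, k)))
Add(Function('C')(Add(Mul(-96, Pow(-53, -1)), Mul(-57, Pow(z, -1))), -97), Mul(-1, Function('P')(14, 44))) = Add(Mul(Add(Mul(-96, Pow(-53, -1)), Mul(-57, Pow(44, -1))), -97), Mul(-1, Add(1008, Mul(56, 44)))) = Add(Mul(Add(Mul(-96, Rational(-1, 53)), Mul(-57, Rational(1, 44))), -97), Mul(-1, Add(1008, 2464))) = Add(Mul(Add(Rational(96, 53), Rational(-57, 44)), -97), Mul(-1, 3472)) = Add(Mul(Rational(1203, 2332), -97), -3472) = Add(Rational(-116691, 2332), -3472) = Rational(-8213395, 2332)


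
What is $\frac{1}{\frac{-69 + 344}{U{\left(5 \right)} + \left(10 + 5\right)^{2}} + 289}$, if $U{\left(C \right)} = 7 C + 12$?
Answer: $\frac{272}{78883} \approx 0.0034481$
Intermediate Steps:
$U{\left(C \right)} = 12 + 7 C$
$\frac{1}{\frac{-69 + 344}{U{\left(5 \right)} + \left(10 + 5\right)^{2}} + 289} = \frac{1}{\frac{-69 + 344}{\left(12 + 7 \cdot 5\right) + \left(10 + 5\right)^{2}} + 289} = \frac{1}{\frac{275}{\left(12 + 35\right) + 15^{2}} + 289} = \frac{1}{\frac{275}{47 + 225} + 289} = \frac{1}{\frac{275}{272} + 289} = \frac{1}{\frac{78883}{272}} = \frac{272}{78883}$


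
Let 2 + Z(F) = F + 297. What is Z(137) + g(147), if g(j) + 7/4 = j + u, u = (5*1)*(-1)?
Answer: 2289/4 ≈ 572.25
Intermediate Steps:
u = -5 (u = 5*(-1) = -5)
Z(F) = 295 + F (Z(F) = -2 + (F + 297) = -2 + (297 + F) = 295 + F)
g(j) = -27/4 + j (g(j) = -7/4 + (j - 5) = -7/4 + (-5 + j) = -27/4 + j)
Z(137) + g(147) = (295 + 137) + (-27/4 + 147) = 432 + 561/4 = 2289/4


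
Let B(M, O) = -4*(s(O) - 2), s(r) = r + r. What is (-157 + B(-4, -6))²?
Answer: 10201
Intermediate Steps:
s(r) = 2*r
B(M, O) = 8 - 8*O (B(M, O) = -4*(2*O - 2) = -4*(-2 + 2*O) = 8 - 8*O)
(-157 + B(-4, -6))² = (-157 + (8 - 8*(-6)))² = (-157 + (8 + 48))² = (-157 + 56)² = (-101)² = 10201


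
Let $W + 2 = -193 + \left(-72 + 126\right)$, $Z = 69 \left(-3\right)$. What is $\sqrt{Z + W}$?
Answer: $2 i \sqrt{87} \approx 18.655 i$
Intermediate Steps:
$Z = -207$
$W = -141$ ($W = -2 + \left(-193 + \left(-72 + 126\right)\right) = -2 + \left(-193 + 54\right) = -2 - 139 = -141$)
$\sqrt{Z + W} = \sqrt{-207 - 141} = \sqrt{-348} = 2 i \sqrt{87}$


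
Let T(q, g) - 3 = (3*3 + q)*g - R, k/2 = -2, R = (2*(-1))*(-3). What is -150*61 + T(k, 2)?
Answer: -9143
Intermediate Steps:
R = 6 (R = -2*(-3) = 6)
k = -4 (k = 2*(-2) = -4)
T(q, g) = -3 + g*(9 + q) (T(q, g) = 3 + ((3*3 + q)*g - 1*6) = 3 + ((9 + q)*g - 6) = 3 + (g*(9 + q) - 6) = 3 + (-6 + g*(9 + q)) = -3 + g*(9 + q))
-150*61 + T(k, 2) = -150*61 + (-3 + 9*2 + 2*(-4)) = -9150 + (-3 + 18 - 8) = -9150 + 7 = -9143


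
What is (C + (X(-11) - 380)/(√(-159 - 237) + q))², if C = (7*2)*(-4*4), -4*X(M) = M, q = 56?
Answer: (-2353424089*I + 555717120*√11)/(64*(-685*I + 168*√11)) ≈ 52887.0 - 977.64*I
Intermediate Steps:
X(M) = -M/4
C = -224 (C = 14*(-16) = -224)
(C + (X(-11) - 380)/(√(-159 - 237) + q))² = (-224 + (-¼*(-11) - 380)/(√(-159 - 237) + 56))² = (-224 + (11/4 - 380)/(√(-396) + 56))² = (-224 - 1509/(4*(6*I*√11 + 56)))² = (-224 - 1509/(4*(56 + 6*I*√11)))²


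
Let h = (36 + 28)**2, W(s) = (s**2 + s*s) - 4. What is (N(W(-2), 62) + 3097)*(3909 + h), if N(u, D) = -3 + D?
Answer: 25263780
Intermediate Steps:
W(s) = -4 + 2*s**2 (W(s) = (s**2 + s**2) - 4 = 2*s**2 - 4 = -4 + 2*s**2)
h = 4096 (h = 64**2 = 4096)
(N(W(-2), 62) + 3097)*(3909 + h) = ((-3 + 62) + 3097)*(3909 + 4096) = (59 + 3097)*8005 = 3156*8005 = 25263780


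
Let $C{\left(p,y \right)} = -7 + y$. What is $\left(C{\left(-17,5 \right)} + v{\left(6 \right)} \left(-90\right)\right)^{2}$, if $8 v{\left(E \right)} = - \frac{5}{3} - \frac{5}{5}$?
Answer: $784$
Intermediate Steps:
$v{\left(E \right)} = - \frac{1}{3}$ ($v{\left(E \right)} = \frac{- \frac{5}{3} - \frac{5}{5}}{8} = \frac{\left(-5\right) \frac{1}{3} - 1}{8} = \frac{- \frac{5}{3} - 1}{8} = \frac{1}{8} \left(- \frac{8}{3}\right) = - \frac{1}{3}$)
$\left(C{\left(-17,5 \right)} + v{\left(6 \right)} \left(-90\right)\right)^{2} = \left(\left(-7 + 5\right) - -30\right)^{2} = \left(-2 + 30\right)^{2} = 28^{2} = 784$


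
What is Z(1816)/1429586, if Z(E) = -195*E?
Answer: -177060/714793 ≈ -0.24771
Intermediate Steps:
Z(1816)/1429586 = -195*1816/1429586 = -354120*1/1429586 = -177060/714793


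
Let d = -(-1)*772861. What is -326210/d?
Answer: -326210/772861 ≈ -0.42208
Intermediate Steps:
d = 772861 (d = -1*(-772861) = 772861)
-326210/d = -326210/772861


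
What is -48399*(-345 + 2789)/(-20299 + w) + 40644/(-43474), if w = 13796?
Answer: 2571075756006/141355711 ≈ 18189.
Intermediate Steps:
-48399*(-345 + 2789)/(-20299 + w) + 40644/(-43474) = -48399*(-345 + 2789)/(-20299 + 13796) + 40644/(-43474) = -48399/((-6503/2444)) + 40644*(-1/43474) = -48399/((-6503*1/2444)) - 20322/21737 = -48399/(-6503/2444) - 20322/21737 = -48399*(-2444/6503) - 20322/21737 = 118287156/6503 - 20322/21737 = 2571075756006/141355711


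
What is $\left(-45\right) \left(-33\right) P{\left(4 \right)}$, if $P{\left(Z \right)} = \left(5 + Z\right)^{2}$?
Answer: $120285$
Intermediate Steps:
$\left(-45\right) \left(-33\right) P{\left(4 \right)} = \left(-45\right) \left(-33\right) \left(5 + 4\right)^{2} = 1485 \cdot 9^{2} = 1485 \cdot 81 = 120285$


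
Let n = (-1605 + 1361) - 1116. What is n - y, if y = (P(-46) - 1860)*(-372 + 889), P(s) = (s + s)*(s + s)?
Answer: -3415628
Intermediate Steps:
P(s) = 4*s² (P(s) = (2*s)*(2*s) = 4*s²)
n = -1360 (n = -244 - 1116 = -1360)
y = 3414268 (y = (4*(-46)² - 1860)*(-372 + 889) = (4*2116 - 1860)*517 = (8464 - 1860)*517 = 6604*517 = 3414268)
n - y = -1360 - 1*3414268 = -1360 - 3414268 = -3415628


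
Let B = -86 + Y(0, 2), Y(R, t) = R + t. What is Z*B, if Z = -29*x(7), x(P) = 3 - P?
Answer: -9744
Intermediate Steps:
Z = 116 (Z = -29*(3 - 1*7) = -29*(3 - 7) = -29*(-4) = 116)
B = -84 (B = -86 + (0 + 2) = -86 + 2 = -84)
Z*B = 116*(-84) = -9744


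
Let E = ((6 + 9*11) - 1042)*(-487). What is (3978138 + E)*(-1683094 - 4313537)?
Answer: -26591802314367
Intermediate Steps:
E = 456319 (E = ((6 + 99) - 1042)*(-487) = (105 - 1042)*(-487) = -937*(-487) = 456319)
(3978138 + E)*(-1683094 - 4313537) = (3978138 + 456319)*(-1683094 - 4313537) = 4434457*(-5996631) = -26591802314367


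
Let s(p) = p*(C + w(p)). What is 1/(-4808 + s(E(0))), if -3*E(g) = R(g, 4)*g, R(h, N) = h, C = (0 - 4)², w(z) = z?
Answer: -1/4808 ≈ -0.00020799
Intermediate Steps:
C = 16 (C = (-4)² = 16)
E(g) = -g²/3 (E(g) = -g*g/3 = -g²/3)
s(p) = p*(16 + p)
1/(-4808 + s(E(0))) = 1/(-4808 + (-⅓*0²)*(16 - ⅓*0²)) = 1/(-4808 + (-⅓*0)*(16 - ⅓*0)) = 1/(-4808 + 0*(16 + 0)) = 1/(-4808 + 0*16) = 1/(-4808 + 0) = 1/(-4808) = -1/4808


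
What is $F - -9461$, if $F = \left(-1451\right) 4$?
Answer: $3657$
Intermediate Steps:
$F = -5804$
$F - -9461 = -5804 - -9461 = -5804 + 9461 = 3657$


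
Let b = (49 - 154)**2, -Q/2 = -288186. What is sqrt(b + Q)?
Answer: sqrt(587397) ≈ 766.42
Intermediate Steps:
Q = 576372 (Q = -2*(-288186) = 576372)
b = 11025 (b = (-105)**2 = 11025)
sqrt(b + Q) = sqrt(11025 + 576372) = sqrt(587397)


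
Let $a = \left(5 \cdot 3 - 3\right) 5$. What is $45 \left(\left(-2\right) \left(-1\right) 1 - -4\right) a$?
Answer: $16200$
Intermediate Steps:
$a = 60$ ($a = \left(15 - 3\right) 5 = 12 \cdot 5 = 60$)
$45 \left(\left(-2\right) \left(-1\right) 1 - -4\right) a = 45 \left(\left(-2\right) \left(-1\right) 1 - -4\right) 60 = 45 \left(2 \cdot 1 + 4\right) 60 = 45 \left(2 + 4\right) 60 = 45 \cdot 6 \cdot 60 = 270 \cdot 60 = 16200$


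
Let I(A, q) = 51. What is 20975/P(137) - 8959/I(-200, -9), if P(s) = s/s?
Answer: 62398/3 ≈ 20799.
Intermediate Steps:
P(s) = 1
20975/P(137) - 8959/I(-200, -9) = 20975/1 - 8959/51 = 20975*1 - 8959*1/51 = 20975 - 527/3 = 62398/3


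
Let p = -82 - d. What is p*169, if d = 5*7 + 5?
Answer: -20618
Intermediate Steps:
d = 40 (d = 35 + 5 = 40)
p = -122 (p = -82 - 1*40 = -82 - 40 = -122)
p*169 = -122*169 = -20618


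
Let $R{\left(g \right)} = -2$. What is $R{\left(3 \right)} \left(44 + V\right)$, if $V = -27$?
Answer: $-34$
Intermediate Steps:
$R{\left(3 \right)} \left(44 + V\right) = - 2 \left(44 - 27\right) = \left(-2\right) 17 = -34$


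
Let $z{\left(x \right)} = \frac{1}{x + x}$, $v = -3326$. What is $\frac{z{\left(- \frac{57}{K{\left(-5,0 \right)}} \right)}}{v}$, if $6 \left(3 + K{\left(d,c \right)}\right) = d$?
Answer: $- \frac{23}{2274984} \approx -1.011 \cdot 10^{-5}$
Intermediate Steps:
$K{\left(d,c \right)} = -3 + \frac{d}{6}$
$z{\left(x \right)} = \frac{1}{2 x}$
$\frac{z{\left(- \frac{57}{K{\left(-5,0 \right)}} \right)}}{v} = \frac{\frac{1}{2} \frac{1}{\left(-57\right) \frac{1}{-3 + \frac{1}{6} \left(-5\right)}}}{-3326} = \frac{1}{2 \left(- \frac{57}{-3 - \frac{5}{6}}\right)} \left(- \frac{1}{3326}\right) = \frac{1}{2 \left(- \frac{57}{- \frac{23}{6}}\right)} \left(- \frac{1}{3326}\right) = \frac{1}{2 \left(\left(-57\right) \left(- \frac{6}{23}\right)\right)} \left(- \frac{1}{3326}\right) = \frac{1}{2 \cdot \frac{342}{23}} \left(- \frac{1}{3326}\right) = \frac{1}{2} \cdot \frac{23}{342} \left(- \frac{1}{3326}\right) = \frac{23}{684} \left(- \frac{1}{3326}\right) = - \frac{23}{2274984}$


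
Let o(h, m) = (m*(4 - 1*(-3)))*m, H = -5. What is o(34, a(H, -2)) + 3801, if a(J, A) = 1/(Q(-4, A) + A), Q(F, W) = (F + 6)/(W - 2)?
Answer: 95053/25 ≈ 3802.1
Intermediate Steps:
Q(F, W) = (6 + F)/(-2 + W)
a(J, A) = 1/(A + 2/(-2 + A)) (a(J, A) = 1/((6 - 4)/(-2 + A) + A) = 1/(2/(-2 + A) + A) = 1/(A + 2/(-2 + A)))
o(h, m) = 7*m**2 (o(h, m) = (m*(4 + 3))*m = (m*7)*m = (7*m)*m = 7*m**2)
o(34, a(H, -2)) + 3801 = 7*((-2 - 2)/(2 - 2*(-2 - 2)))**2 + 3801 = 7*(-4/(2 - 2*(-4)))**2 + 3801 = 7*(-4/(2 + 8))**2 + 3801 = 7*(-4/10)**2 + 3801 = 7*((1/10)*(-4))**2 + 3801 = 7*(-2/5)**2 + 3801 = 7*(4/25) + 3801 = 28/25 + 3801 = 95053/25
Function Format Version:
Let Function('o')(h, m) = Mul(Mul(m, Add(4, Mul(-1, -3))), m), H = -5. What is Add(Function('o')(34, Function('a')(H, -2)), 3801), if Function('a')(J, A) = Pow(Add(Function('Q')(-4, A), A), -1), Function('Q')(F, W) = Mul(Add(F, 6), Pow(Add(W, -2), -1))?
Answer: Rational(95053, 25) ≈ 3802.1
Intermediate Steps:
Function('Q')(F, W) = Mul(Pow(Add(-2, W), -1), Add(6, F)) (Function('Q')(F, W) = Mul(Add(6, F), Pow(Add(-2, W), -1)) = Mul(Pow(Add(-2, W), -1), Add(6, F)))
Function('a')(J, A) = Pow(Add(A, Mul(2, Pow(Add(-2, A), -1))), -1) (Function('a')(J, A) = Pow(Add(Mul(Pow(Add(-2, A), -1), Add(6, -4)), A), -1) = Pow(Add(Mul(Pow(Add(-2, A), -1), 2), A), -1) = Pow(Add(Mul(2, Pow(Add(-2, A), -1)), A), -1) = Pow(Add(A, Mul(2, Pow(Add(-2, A), -1))), -1))
Function('o')(h, m) = Mul(7, Pow(m, 2)) (Function('o')(h, m) = Mul(Mul(m, Add(4, 3)), m) = Mul(Mul(m, 7), m) = Mul(Mul(7, m), m) = Mul(7, Pow(m, 2)))
Add(Function('o')(34, Function('a')(H, -2)), 3801) = Add(Mul(7, Pow(Mul(Pow(Add(2, Mul(-2, Add(-2, -2))), -1), Add(-2, -2)), 2)), 3801) = Add(Mul(7, Pow(Mul(Pow(Add(2, Mul(-2, -4)), -1), -4), 2)), 3801) = Add(Mul(7, Pow(Mul(Pow(Add(2, 8), -1), -4), 2)), 3801) = Add(Mul(7, Pow(Mul(Pow(10, -1), -4), 2)), 3801) = Add(Mul(7, Pow(Mul(Rational(1, 10), -4), 2)), 3801) = Add(Mul(7, Pow(Rational(-2, 5), 2)), 3801) = Add(Mul(7, Rational(4, 25)), 3801) = Add(Rational(28, 25), 3801) = Rational(95053, 25)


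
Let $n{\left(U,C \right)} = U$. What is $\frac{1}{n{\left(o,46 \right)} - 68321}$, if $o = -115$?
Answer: $- \frac{1}{68436} \approx -1.4612 \cdot 10^{-5}$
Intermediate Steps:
$\frac{1}{n{\left(o,46 \right)} - 68321} = \frac{1}{-115 - 68321} = \frac{1}{-68436} = - \frac{1}{68436}$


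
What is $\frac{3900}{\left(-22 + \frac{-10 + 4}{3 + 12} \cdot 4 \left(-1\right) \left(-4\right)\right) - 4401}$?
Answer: $- \frac{19500}{22147} \approx -0.88048$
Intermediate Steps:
$\frac{3900}{\left(-22 + \frac{-10 + 4}{3 + 12} \cdot 4 \left(-1\right) \left(-4\right)\right) - 4401} = \frac{3900}{\left(-22 + - \frac{6}{15} \left(\left(-4\right) \left(-4\right)\right)\right) - 4401} = \frac{3900}{\left(-22 + \left(-6\right) \frac{1}{15} \cdot 16\right) - 4401} = \frac{3900}{\left(-22 - \frac{32}{5}\right) - 4401} = \frac{3900}{- \frac{142}{5} - 4401} = \frac{3900}{- \frac{22147}{5}} = 3900 \left(- \frac{5}{22147}\right) = - \frac{19500}{22147}$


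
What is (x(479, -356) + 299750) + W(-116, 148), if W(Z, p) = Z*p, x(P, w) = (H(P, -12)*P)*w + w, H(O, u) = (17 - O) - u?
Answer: 77018026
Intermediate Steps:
H(O, u) = 17 - O - u
x(P, w) = w + P*w*(29 - P) (x(P, w) = ((17 - P - 1*(-12))*P)*w + w = ((17 - P + 12)*P)*w + w = ((29 - P)*P)*w + w = (P*(29 - P))*w + w = P*w*(29 - P) + w = w + P*w*(29 - P))
(x(479, -356) + 299750) + W(-116, 148) = (-1*(-356)*(-1 + 479*(-29 + 479)) + 299750) - 116*148 = (-1*(-356)*(-1 + 479*450) + 299750) - 17168 = (-1*(-356)*(-1 + 215550) + 299750) - 17168 = (-1*(-356)*215549 + 299750) - 17168 = (76735444 + 299750) - 17168 = 77035194 - 17168 = 77018026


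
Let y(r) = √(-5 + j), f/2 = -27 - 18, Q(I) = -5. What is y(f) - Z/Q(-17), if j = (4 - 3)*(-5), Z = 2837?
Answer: 2837/5 + I*√10 ≈ 567.4 + 3.1623*I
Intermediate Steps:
j = -5 (j = 1*(-5) = -5)
f = -90 (f = 2*(-27 - 18) = 2*(-45) = -90)
y(r) = I*√10 (y(r) = √(-5 - 5) = √(-10) = I*√10)
y(f) - Z/Q(-17) = I*√10 - 2837/(-5) = I*√10 - 2837*(-1)/5 = I*√10 - 1*(-2837/5) = I*√10 + 2837/5 = 2837/5 + I*√10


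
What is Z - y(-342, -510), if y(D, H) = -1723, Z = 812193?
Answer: 813916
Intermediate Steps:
Z - y(-342, -510) = 812193 - 1*(-1723) = 812193 + 1723 = 813916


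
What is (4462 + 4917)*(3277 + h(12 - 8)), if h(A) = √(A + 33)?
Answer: 30734983 + 9379*√37 ≈ 3.0792e+7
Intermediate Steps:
h(A) = √(33 + A)
(4462 + 4917)*(3277 + h(12 - 8)) = (4462 + 4917)*(3277 + √(33 + (12 - 8))) = 9379*(3277 + √(33 + 4)) = 9379*(3277 + √37) = 30734983 + 9379*√37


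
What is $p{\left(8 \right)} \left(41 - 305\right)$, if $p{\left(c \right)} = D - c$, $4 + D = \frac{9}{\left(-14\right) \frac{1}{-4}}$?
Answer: $\frac{17424}{7} \approx 2489.1$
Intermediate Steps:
$D = - \frac{10}{7}$ ($D = -4 + \frac{9}{\left(-14\right) \frac{1}{-4}} = -4 + \frac{9}{\left(-14\right) \left(- \frac{1}{4}\right)} = -4 + \frac{9}{\frac{7}{2}} = -4 + 9 \cdot \frac{2}{7} = -4 + \frac{18}{7} = - \frac{10}{7} \approx -1.4286$)
$p{\left(c \right)} = - \frac{10}{7} - c$
$p{\left(8 \right)} \left(41 - 305\right) = \left(- \frac{10}{7} - 8\right) \left(41 - 305\right) = \left(- \frac{10}{7} - 8\right) \left(-264\right) = \left(- \frac{66}{7}\right) \left(-264\right) = \frac{17424}{7}$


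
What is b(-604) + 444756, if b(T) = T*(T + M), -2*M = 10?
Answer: 812592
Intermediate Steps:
M = -5 (M = -½*10 = -5)
b(T) = T*(-5 + T) (b(T) = T*(T - 5) = T*(-5 + T))
b(-604) + 444756 = -604*(-5 - 604) + 444756 = -604*(-609) + 444756 = 367836 + 444756 = 812592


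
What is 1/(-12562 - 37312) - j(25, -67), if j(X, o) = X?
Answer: -1246851/49874 ≈ -25.000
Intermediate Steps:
1/(-12562 - 37312) - j(25, -67) = 1/(-12562 - 37312) - 1*25 = 1/(-49874) - 25 = -1/49874 - 25 = -1246851/49874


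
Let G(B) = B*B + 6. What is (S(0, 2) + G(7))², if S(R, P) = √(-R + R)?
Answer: 3025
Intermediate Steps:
G(B) = 6 + B² (G(B) = B² + 6 = 6 + B²)
S(R, P) = 0 (S(R, P) = √0 = 0)
(S(0, 2) + G(7))² = (0 + (6 + 7²))² = (0 + (6 + 49))² = (0 + 55)² = 55² = 3025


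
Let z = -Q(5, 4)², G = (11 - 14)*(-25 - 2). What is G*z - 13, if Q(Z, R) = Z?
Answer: -2038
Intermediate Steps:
G = 81 (G = -3*(-27) = 81)
z = -25 (z = -1*5² = -1*25 = -25)
G*z - 13 = 81*(-25) - 13 = -2025 - 13 = -2038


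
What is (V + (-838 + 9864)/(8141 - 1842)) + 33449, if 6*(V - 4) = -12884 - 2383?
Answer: 389403335/12598 ≈ 30910.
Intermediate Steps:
V = -5081/2 (V = 4 + (-12884 - 2383)/6 = 4 + (⅙)*(-15267) = 4 - 5089/2 = -5081/2 ≈ -2540.5)
(V + (-838 + 9864)/(8141 - 1842)) + 33449 = (-5081/2 + (-838 + 9864)/(8141 - 1842)) + 33449 = (-5081/2 + 9026/6299) + 33449 = -31987167/12598 + 33449 = 389403335/12598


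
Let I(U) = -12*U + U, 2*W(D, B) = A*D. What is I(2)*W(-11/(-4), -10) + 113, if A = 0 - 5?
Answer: 1057/4 ≈ 264.25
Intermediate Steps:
A = -5
W(D, B) = -5*D/2 (W(D, B) = (-5*D)/2 = -5*D/2)
I(U) = -11*U
I(2)*W(-11/(-4), -10) + 113 = (-11*2)*(-(-55)/(2*(-4))) + 113 = -(-55)*(-11*(-¼)) + 113 = -(-55)*11/4 + 113 = -22*(-55/8) + 113 = 605/4 + 113 = 1057/4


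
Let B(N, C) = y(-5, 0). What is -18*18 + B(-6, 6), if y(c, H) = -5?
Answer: -329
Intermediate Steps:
B(N, C) = -5
-18*18 + B(-6, 6) = -18*18 - 5 = -324 - 5 = -329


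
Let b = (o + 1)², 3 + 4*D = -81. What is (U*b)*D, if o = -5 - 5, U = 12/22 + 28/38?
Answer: -455868/209 ≈ -2181.2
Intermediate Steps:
U = 268/209 (U = 12*(1/22) + 28*(1/38) = 6/11 + 14/19 = 268/209 ≈ 1.2823)
D = -21 (D = -¾ + (¼)*(-81) = -¾ - 81/4 = -21)
o = -10
b = 81 (b = (-10 + 1)² = (-9)² = 81)
(U*b)*D = ((268/209)*81)*(-21) = (21708/209)*(-21) = -455868/209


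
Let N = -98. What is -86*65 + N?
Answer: -5688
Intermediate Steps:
-86*65 + N = -86*65 - 98 = -5590 - 98 = -5688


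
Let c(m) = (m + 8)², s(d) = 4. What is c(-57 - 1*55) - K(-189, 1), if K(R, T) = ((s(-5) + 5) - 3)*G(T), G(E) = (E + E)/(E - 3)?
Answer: 10822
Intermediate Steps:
G(E) = 2*E/(-3 + E) (G(E) = (2*E)/(-3 + E) = 2*E/(-3 + E))
K(R, T) = 12*T/(-3 + T) (K(R, T) = ((4 + 5) - 3)*(2*T/(-3 + T)) = (9 - 3)*(2*T/(-3 + T)) = 6*(2*T/(-3 + T)) = 12*T/(-3 + T))
c(m) = (8 + m)²
c(-57 - 1*55) - K(-189, 1) = (8 + (-57 - 1*55))² - 12/(-3 + 1) = (8 + (-57 - 55))² - 12/(-2) = (8 - 112)² - 12*(-1)/2 = (-104)² - 1*(-6) = 10816 + 6 = 10822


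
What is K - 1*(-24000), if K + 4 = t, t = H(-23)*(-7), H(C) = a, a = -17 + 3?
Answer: 24094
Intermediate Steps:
a = -14
H(C) = -14
t = 98 (t = -14*(-7) = 98)
K = 94 (K = -4 + 98 = 94)
K - 1*(-24000) = 94 - 1*(-24000) = 94 + 24000 = 24094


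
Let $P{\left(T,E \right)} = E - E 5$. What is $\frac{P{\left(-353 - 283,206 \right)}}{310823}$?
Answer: $- \frac{824}{310823} \approx -0.002651$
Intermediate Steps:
$P{\left(T,E \right)} = - 4 E$ ($P{\left(T,E \right)} = E - 5 E = - 4 E$)
$\frac{P{\left(-353 - 283,206 \right)}}{310823} = \frac{\left(-4\right) 206}{310823} = \left(-824\right) \frac{1}{310823} = - \frac{824}{310823}$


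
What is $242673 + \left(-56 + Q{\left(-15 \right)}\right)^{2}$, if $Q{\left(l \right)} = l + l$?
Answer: $250069$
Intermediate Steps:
$Q{\left(l \right)} = 2 l$
$242673 + \left(-56 + Q{\left(-15 \right)}\right)^{2} = 242673 + \left(-56 + 2 \left(-15\right)\right)^{2} = 242673 + \left(-56 - 30\right)^{2} = 242673 + \left(-86\right)^{2} = 242673 + 7396 = 250069$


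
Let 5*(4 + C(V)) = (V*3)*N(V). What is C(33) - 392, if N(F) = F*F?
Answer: 105831/5 ≈ 21166.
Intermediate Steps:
N(F) = F²
C(V) = -4 + 3*V³/5 (C(V) = -4 + ((V*3)*V²)/5 = -4 + ((3*V)*V²)/5 = -4 + (3*V³)/5 = -4 + 3*V³/5)
C(33) - 392 = (-4 + (⅗)*33³) - 392 = (-4 + (⅗)*35937) - 392 = (-4 + 107811/5) - 392 = 107791/5 - 392 = 105831/5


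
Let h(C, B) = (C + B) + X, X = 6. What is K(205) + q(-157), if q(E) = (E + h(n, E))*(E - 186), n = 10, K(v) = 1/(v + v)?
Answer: 41907741/410 ≈ 1.0221e+5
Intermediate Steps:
K(v) = 1/(2*v)
h(C, B) = 6 + B + C (h(C, B) = (C + B) + 6 = (B + C) + 6 = 6 + B + C)
q(E) = (-186 + E)*(16 + 2*E) (q(E) = (E + (6 + E + 10))*(E - 186) = (E + (16 + E))*(-186 + E) = (16 + 2*E)*(-186 + E) = (-186 + E)*(16 + 2*E))
K(205) + q(-157) = (½)/205 + (-2976 - 356*(-157) + 2*(-157)²) = (½)*(1/205) + (-2976 + 55892 + 2*24649) = 1/410 + (-2976 + 55892 + 49298) = 1/410 + 102214 = 41907741/410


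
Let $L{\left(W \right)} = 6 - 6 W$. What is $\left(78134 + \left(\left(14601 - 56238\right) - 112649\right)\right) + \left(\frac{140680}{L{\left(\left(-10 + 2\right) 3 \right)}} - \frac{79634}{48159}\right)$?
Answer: $- \frac{18111585406}{240795} \approx -75216.0$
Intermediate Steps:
$\left(78134 + \left(\left(14601 - 56238\right) - 112649\right)\right) + \left(\frac{140680}{L{\left(\left(-10 + 2\right) 3 \right)}} - \frac{79634}{48159}\right) = \left(78134 + \left(\left(14601 - 56238\right) - 112649\right)\right) + \left(\frac{140680}{6 - 6 \left(-10 + 2\right) 3} - \frac{79634}{48159}\right) = \left(78134 + \left(\left(14601 - 56238\right) - 112649\right)\right) + \left(\frac{140680}{6 - 6 \left(\left(-8\right) 3\right)} - \frac{79634}{48159}\right) = \left(78134 - 154286\right) - \left(\frac{79634}{48159} - \frac{140680}{6 - -144}\right) = \left(78134 - 154286\right) - \left(\frac{79634}{48159} - \frac{140680}{6 + 144}\right) = -76152 - \left(\frac{79634}{48159} - \frac{140680}{150}\right) = -76152 + \left(140680 \cdot \frac{1}{150} - \frac{79634}{48159}\right) = -76152 + \left(\frac{14068}{15} - \frac{79634}{48159}\right) = -76152 + \frac{225435434}{240795} = - \frac{18111585406}{240795}$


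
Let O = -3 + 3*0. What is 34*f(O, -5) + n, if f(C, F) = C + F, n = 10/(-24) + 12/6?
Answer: -3245/12 ≈ -270.42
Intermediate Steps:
O = -3 (O = -3 + 0 = -3)
n = 19/12 (n = 10*(-1/24) + 12*(⅙) = -5/12 + 2 = 19/12 ≈ 1.5833)
34*f(O, -5) + n = 34*(-3 - 5) + 19/12 = 34*(-8) + 19/12 = -272 + 19/12 = -3245/12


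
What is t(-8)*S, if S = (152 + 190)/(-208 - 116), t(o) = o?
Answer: 76/9 ≈ 8.4444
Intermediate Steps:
S = -19/18 (S = 342/(-324) = 342*(-1/324) = -19/18 ≈ -1.0556)
t(-8)*S = -8*(-19/18) = 76/9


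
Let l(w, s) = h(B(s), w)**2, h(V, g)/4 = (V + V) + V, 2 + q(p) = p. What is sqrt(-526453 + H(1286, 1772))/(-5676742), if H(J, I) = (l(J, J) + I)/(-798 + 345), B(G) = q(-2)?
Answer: -I*sqrt(108034740105)/2571564126 ≈ -0.00012782*I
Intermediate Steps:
q(p) = -2 + p
B(G) = -4 (B(G) = -2 - 2 = -4)
h(V, g) = 12*V (h(V, g) = 4*((V + V) + V) = 4*(2*V + V) = 4*(3*V) = 12*V)
l(w, s) = 2304 (l(w, s) = (12*(-4))**2 = (-48)**2 = 2304)
H(J, I) = -768/151 - I/453 (H(J, I) = (2304 + I)/(-798 + 345) = (2304 + I)/(-453) = (2304 + I)*(-1/453) = -768/151 - I/453)
sqrt(-526453 + H(1286, 1772))/(-5676742) = sqrt(-526453 + (-768/151 - 1/453*1772))/(-5676742) = sqrt(-526453 + (-768/151 - 1772/453))*(-1/5676742) = sqrt(-526453 - 4076/453)*(-1/5676742) = sqrt(-238487285/453)*(-1/5676742) = (I*sqrt(108034740105)/453)*(-1/5676742) = -I*sqrt(108034740105)/2571564126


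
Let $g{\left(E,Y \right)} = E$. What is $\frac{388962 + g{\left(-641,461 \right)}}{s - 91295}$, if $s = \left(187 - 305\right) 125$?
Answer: $- \frac{388321}{106045} \approx -3.6618$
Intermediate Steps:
$s = -14750$ ($s = \left(-118\right) 125 = -14750$)
$\frac{388962 + g{\left(-641,461 \right)}}{s - 91295} = \frac{388962 - 641}{-14750 - 91295} = \frac{388321}{-106045} = 388321 \left(- \frac{1}{106045}\right) = - \frac{388321}{106045}$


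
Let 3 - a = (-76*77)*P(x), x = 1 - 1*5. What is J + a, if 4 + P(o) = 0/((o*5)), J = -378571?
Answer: -401976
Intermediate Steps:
x = -4 (x = 1 - 5 = -4)
P(o) = -4 (P(o) = -4 + 0/((o*5)) = -4 + 0/((5*o)) = -4 + 0*(1/(5*o)) = -4 + 0 = -4)
a = -23405 (a = 3 - (-76*77)*(-4) = 3 - (-5852)*(-4) = 3 - 1*23408 = 3 - 23408 = -23405)
J + a = -378571 - 23405 = -401976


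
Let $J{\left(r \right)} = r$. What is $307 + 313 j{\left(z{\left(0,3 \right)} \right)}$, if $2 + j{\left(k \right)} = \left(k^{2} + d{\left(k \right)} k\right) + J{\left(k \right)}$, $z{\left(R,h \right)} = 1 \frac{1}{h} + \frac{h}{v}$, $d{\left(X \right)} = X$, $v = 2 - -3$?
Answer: $\frac{116651}{225} \approx 518.45$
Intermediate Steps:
$v = 5$ ($v = 2 + 3 = 5$)
$z{\left(R,h \right)} = \frac{1}{h} + \frac{h}{5}$ ($z{\left(R,h \right)} = 1 \frac{1}{h} + \frac{h}{5} = \frac{1}{h} + h \frac{1}{5} = \frac{1}{h} + \frac{h}{5}$)
$j{\left(k \right)} = -2 + k + 2 k^{2}$ ($j{\left(k \right)} = -2 + \left(\left(k^{2} + k k\right) + k\right) = -2 + \left(\left(k^{2} + k^{2}\right) + k\right) = -2 + \left(2 k^{2} + k\right) = -2 + \left(k + 2 k^{2}\right) = -2 + k + 2 k^{2}$)
$307 + 313 j{\left(z{\left(0,3 \right)} \right)} = 307 + 313 \left(-2 + \left(\frac{1}{3} + \frac{1}{5} \cdot 3\right) + 2 \left(\frac{1}{3} + \frac{1}{5} \cdot 3\right)^{2}\right) = 307 + 313 \left(-2 + \left(\frac{1}{3} + \frac{3}{5}\right) + 2 \left(\frac{1}{3} + \frac{3}{5}\right)^{2}\right) = 307 + 313 \left(-2 + \frac{14}{15} + 2 \left(\frac{14}{15}\right)^{2}\right) = 307 + 313 \left(-2 + \frac{14}{15} + 2 \cdot \frac{196}{225}\right) = 307 + 313 \left(-2 + \frac{14}{15} + \frac{392}{225}\right) = 307 + 313 \cdot \frac{152}{225} = 307 + \frac{47576}{225} = \frac{116651}{225}$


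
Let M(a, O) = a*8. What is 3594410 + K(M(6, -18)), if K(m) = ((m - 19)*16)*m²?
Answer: 4663466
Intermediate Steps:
M(a, O) = 8*a
K(m) = m²*(-304 + 16*m) (K(m) = ((-19 + m)*16)*m² = (-304 + 16*m)*m² = m²*(-304 + 16*m))
3594410 + K(M(6, -18)) = 3594410 + 16*(8*6)²*(-19 + 8*6) = 3594410 + 16*48²*(-19 + 48) = 3594410 + 16*2304*29 = 3594410 + 1069056 = 4663466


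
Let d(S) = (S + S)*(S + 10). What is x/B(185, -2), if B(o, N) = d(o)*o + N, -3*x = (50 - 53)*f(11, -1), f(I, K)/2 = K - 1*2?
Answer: -3/6673874 ≈ -4.4951e-7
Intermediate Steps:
f(I, K) = -4 + 2*K (f(I, K) = 2*(K - 1*2) = 2*(K - 2) = 2*(-2 + K) = -4 + 2*K)
x = -6 (x = -(50 - 53)*(-4 + 2*(-1))/3 = -(-1)*(-4 - 2) = -(-1)*(-6) = -⅓*18 = -6)
d(S) = 2*S*(10 + S) (d(S) = (2*S)*(10 + S) = 2*S*(10 + S))
B(o, N) = N + 2*o²*(10 + o) (B(o, N) = (2*o*(10 + o))*o + N = 2*o²*(10 + o) + N = N + 2*o²*(10 + o))
x/B(185, -2) = -6/(-2 + 2*185²*(10 + 185)) = -6/(-2 + 2*34225*195) = -6/(-2 + 13347750) = -6/13347748 = -6*1/13347748 = -3/6673874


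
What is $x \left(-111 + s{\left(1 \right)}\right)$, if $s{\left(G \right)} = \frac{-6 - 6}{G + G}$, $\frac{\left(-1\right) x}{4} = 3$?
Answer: $1404$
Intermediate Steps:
$x = -12$ ($x = \left(-4\right) 3 = -12$)
$s{\left(G \right)} = - \frac{6}{G}$ ($s{\left(G \right)} = - \frac{12}{2 G} = - 12 \frac{1}{2 G} = - \frac{6}{G}$)
$x \left(-111 + s{\left(1 \right)}\right) = - 12 \left(-111 - \frac{6}{1}\right) = - 12 \left(-111 - 6\right) = \left(-12\right) \left(-117\right) = 1404$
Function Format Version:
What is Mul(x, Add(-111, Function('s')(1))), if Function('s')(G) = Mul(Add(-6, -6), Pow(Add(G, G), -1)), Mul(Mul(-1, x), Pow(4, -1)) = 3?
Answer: 1404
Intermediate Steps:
x = -12 (x = Mul(-4, 3) = -12)
Function('s')(G) = Mul(-6, Pow(G, -1)) (Function('s')(G) = Mul(-12, Pow(Mul(2, G), -1)) = Mul(-12, Mul(Rational(1, 2), Pow(G, -1))) = Mul(-6, Pow(G, -1)))
Mul(x, Add(-111, Function('s')(1))) = Mul(-12, Add(-111, Mul(-6, Pow(1, -1)))) = Mul(-12, Add(-111, Mul(-6, 1))) = Mul(-12, Add(-111, -6)) = Mul(-12, -117) = 1404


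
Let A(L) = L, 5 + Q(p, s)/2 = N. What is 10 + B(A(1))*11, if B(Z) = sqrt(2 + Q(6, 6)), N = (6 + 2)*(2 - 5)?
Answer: 10 + 22*I*sqrt(14) ≈ 10.0 + 82.316*I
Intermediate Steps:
N = -24 (N = 8*(-3) = -24)
Q(p, s) = -58 (Q(p, s) = -10 + 2*(-24) = -10 - 48 = -58)
B(Z) = 2*I*sqrt(14) (B(Z) = sqrt(2 - 58) = sqrt(-56) = 2*I*sqrt(14))
10 + B(A(1))*11 = 10 + (2*I*sqrt(14))*11 = 10 + 22*I*sqrt(14)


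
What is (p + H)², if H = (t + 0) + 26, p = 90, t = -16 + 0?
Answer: 10000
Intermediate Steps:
t = -16
H = 10 (H = (-16 + 0) + 26 = -16 + 26 = 10)
(p + H)² = (90 + 10)² = 100² = 10000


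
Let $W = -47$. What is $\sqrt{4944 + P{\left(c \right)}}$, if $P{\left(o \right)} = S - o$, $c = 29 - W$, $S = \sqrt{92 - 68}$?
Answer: $\sqrt{4868 + 2 \sqrt{6}} \approx 69.806$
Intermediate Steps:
$S = 2 \sqrt{6}$ ($S = \sqrt{24} = 2 \sqrt{6} \approx 4.899$)
$c = 76$ ($c = 29 - -47 = 29 + 47 = 76$)
$P{\left(o \right)} = - o + 2 \sqrt{6}$ ($P{\left(o \right)} = 2 \sqrt{6} - o = - o + 2 \sqrt{6}$)
$\sqrt{4944 + P{\left(c \right)}} = \sqrt{4944 + \left(\left(-1\right) 76 + 2 \sqrt{6}\right)} = \sqrt{4944 - \left(76 - 2 \sqrt{6}\right)} = \sqrt{4868 + 2 \sqrt{6}}$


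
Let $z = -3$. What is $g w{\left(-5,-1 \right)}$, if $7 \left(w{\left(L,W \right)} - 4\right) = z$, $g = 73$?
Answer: $\frac{1825}{7} \approx 260.71$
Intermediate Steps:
$w{\left(L,W \right)} = \frac{25}{7}$ ($w{\left(L,W \right)} = 4 + \frac{1}{7} \left(-3\right) = 4 - \frac{3}{7} = \frac{25}{7}$)
$g w{\left(-5,-1 \right)} = 73 \cdot \frac{25}{7} = \frac{1825}{7}$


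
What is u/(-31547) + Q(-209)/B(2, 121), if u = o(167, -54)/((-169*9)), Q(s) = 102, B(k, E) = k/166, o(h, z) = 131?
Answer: 406223968073/47982987 ≈ 8466.0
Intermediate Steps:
B(k, E) = k/166 (B(k, E) = k*(1/166) = k/166)
u = -131/1521 (u = 131/((-169*9)) = 131/(-1521) = 131*(-1/1521) = -131/1521 ≈ -0.086128)
u/(-31547) + Q(-209)/B(2, 121) = -131/1521/(-31547) + 102/(((1/166)*2)) = -131/1521*(-1/31547) + 102/(1/83) = 131/47982987 + 102*83 = 131/47982987 + 8466 = 406223968073/47982987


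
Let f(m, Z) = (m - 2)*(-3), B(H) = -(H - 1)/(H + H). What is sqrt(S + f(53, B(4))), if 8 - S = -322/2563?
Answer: 3*I*sqrt(105741691)/2563 ≈ 12.036*I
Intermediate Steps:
S = 20826/2563 (S = 8 - (-322)/2563 = 8 - 1*(-322/2563) = 8 + 322/2563 = 20826/2563 ≈ 8.1256)
B(H) = -(-1 + H)/(2*H)
f(m, Z) = 6 - 3*m (f(m, Z) = (-2 + m)*(-3) = 6 - 3*m)
sqrt(S + f(53, B(4))) = sqrt(20826/2563 + (6 - 3*53)) = sqrt(20826/2563 + (6 - 159)) = sqrt(20826/2563 - 153) = sqrt(-371313/2563) = 3*I*sqrt(105741691)/2563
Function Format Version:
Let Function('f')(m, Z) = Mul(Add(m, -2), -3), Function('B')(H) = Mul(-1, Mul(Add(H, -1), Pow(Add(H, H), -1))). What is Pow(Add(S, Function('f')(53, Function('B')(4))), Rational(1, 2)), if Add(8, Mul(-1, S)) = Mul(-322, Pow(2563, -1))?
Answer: Mul(Rational(3, 2563), I, Pow(105741691, Rational(1, 2))) ≈ Mul(12.036, I)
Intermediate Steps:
S = Rational(20826, 2563) (S = Add(8, Mul(-1, Mul(-322, Pow(2563, -1)))) = Add(8, Mul(-1, Mul(-322, Rational(1, 2563)))) = Add(8, Mul(-1, Rational(-322, 2563))) = Add(8, Rational(322, 2563)) = Rational(20826, 2563) ≈ 8.1256)
Function('B')(H) = Mul(Rational(-1, 2), Pow(H, -1), Add(-1, H)) (Function('B')(H) = Mul(-1, Mul(Add(-1, H), Pow(Mul(2, H), -1))) = Mul(-1, Mul(Add(-1, H), Mul(Rational(1, 2), Pow(H, -1)))) = Mul(-1, Mul(Rational(1, 2), Pow(H, -1), Add(-1, H))) = Mul(Rational(-1, 2), Pow(H, -1), Add(-1, H)))
Function('f')(m, Z) = Add(6, Mul(-3, m)) (Function('f')(m, Z) = Mul(Add(-2, m), -3) = Add(6, Mul(-3, m)))
Pow(Add(S, Function('f')(53, Function('B')(4))), Rational(1, 2)) = Pow(Add(Rational(20826, 2563), Add(6, Mul(-3, 53))), Rational(1, 2)) = Pow(Add(Rational(20826, 2563), Add(6, -159)), Rational(1, 2)) = Pow(Add(Rational(20826, 2563), -153), Rational(1, 2)) = Pow(Rational(-371313, 2563), Rational(1, 2)) = Mul(Rational(3, 2563), I, Pow(105741691, Rational(1, 2)))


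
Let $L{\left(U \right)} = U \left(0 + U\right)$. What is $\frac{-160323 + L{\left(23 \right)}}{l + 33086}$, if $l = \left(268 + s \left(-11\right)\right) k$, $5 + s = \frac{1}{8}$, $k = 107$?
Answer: $- \frac{1278352}{539999} \approx -2.3673$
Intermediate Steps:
$s = - \frac{39}{8}$ ($s = -5 + \frac{1}{8} = - \frac{39}{8} \approx -4.875$)
$L{\left(U \right)} = U^{2}$ ($L{\left(U \right)} = U U = U^{2}$)
$l = \frac{275311}{8}$ ($l = \left(268 - - \frac{429}{8}\right) 107 = \left(268 + \frac{429}{8}\right) 107 = \frac{2573}{8} \cdot 107 = \frac{275311}{8} \approx 34414.0$)
$\frac{-160323 + L{\left(23 \right)}}{l + 33086} = \frac{-160323 + 23^{2}}{\frac{275311}{8} + 33086} = \frac{-160323 + 529}{\frac{539999}{8}} = \left(-159794\right) \frac{8}{539999} = - \frac{1278352}{539999}$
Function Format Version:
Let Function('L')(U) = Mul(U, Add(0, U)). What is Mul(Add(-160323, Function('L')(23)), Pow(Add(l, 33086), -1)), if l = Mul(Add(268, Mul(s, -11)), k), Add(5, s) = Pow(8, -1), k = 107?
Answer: Rational(-1278352, 539999) ≈ -2.3673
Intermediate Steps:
s = Rational(-39, 8) (s = Add(-5, Pow(8, -1)) = Add(-5, Rational(1, 8)) = Rational(-39, 8) ≈ -4.8750)
Function('L')(U) = Pow(U, 2) (Function('L')(U) = Mul(U, U) = Pow(U, 2))
l = Rational(275311, 8) (l = Mul(Add(268, Mul(Rational(-39, 8), -11)), 107) = Mul(Add(268, Rational(429, 8)), 107) = Mul(Rational(2573, 8), 107) = Rational(275311, 8) ≈ 34414.)
Mul(Add(-160323, Function('L')(23)), Pow(Add(l, 33086), -1)) = Mul(Add(-160323, Pow(23, 2)), Pow(Add(Rational(275311, 8), 33086), -1)) = Mul(Add(-160323, 529), Pow(Rational(539999, 8), -1)) = Mul(-159794, Rational(8, 539999)) = Rational(-1278352, 539999)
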